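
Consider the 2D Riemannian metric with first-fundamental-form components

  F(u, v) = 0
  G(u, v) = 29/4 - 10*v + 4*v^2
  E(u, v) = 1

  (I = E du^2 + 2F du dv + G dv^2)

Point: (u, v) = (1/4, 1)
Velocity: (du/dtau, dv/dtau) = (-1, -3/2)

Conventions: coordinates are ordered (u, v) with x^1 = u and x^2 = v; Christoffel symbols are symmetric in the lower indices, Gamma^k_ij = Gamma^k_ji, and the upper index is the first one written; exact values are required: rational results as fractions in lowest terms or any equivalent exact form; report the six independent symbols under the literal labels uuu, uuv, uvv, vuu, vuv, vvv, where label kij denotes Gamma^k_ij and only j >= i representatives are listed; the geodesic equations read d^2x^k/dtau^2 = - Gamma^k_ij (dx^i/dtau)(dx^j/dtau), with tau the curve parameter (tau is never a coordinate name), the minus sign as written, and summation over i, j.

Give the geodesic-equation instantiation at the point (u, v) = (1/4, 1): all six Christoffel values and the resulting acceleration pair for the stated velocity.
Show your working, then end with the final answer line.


E = 1, F = 0, G = 5/4 at the point
E_u = 0, E_v = 0, F_u = 0, F_v = 0, G_u = 0, G_v = -2
EG - F^2 = 5/4;  g^inv = (4/5) * [[5/4, 0], [0, 1]]
first-kind symbols [ij,l] = (1/2)(d_i g_jl + d_j g_il - d_l g_ij): [uu,u] = E_u/2 = 0, [uu,v] = F_u - E_v/2 = 0, [uv,u] = E_v/2 = 0, [uv,v] = G_u/2 = 0, [vv,u] = F_v - G_u/2 = 0, [vv,v] = G_v/2 = -1
Gamma^u_ij = (G*[ij,u] - F*[ij,v])/(EG - F^2), Gamma^v_ij = (E*[ij,v] - F*[ij,u])/(EG - F^2)
Gamma_uuu = 0, Gamma_uuv = 0, Gamma_uvv = 0, Gamma_vuu = 0, Gamma_vuv = 0, Gamma_vvv = -4/5
d^2u/dtau^2 = -(Gamma_uuu*(-1)^2 + 2*Gamma_uuv*(-1)*(-3/2) + Gamma_uvv*(-3/2)^2) = 0
d^2v/dtau^2 = -(Gamma_vuu*(-1)^2 + 2*Gamma_vuv*(-1)*(-3/2) + Gamma_vvv*(-3/2)^2) = 9/5

Answer: Gamma_uuu = 0, Gamma_uuv = 0, Gamma_uvv = 0, Gamma_vuu = 0, Gamma_vuv = 0, Gamma_vvv = -4/5; accelerations (d^2u/dtau^2, d^2v/dtau^2) = (0, 9/5)


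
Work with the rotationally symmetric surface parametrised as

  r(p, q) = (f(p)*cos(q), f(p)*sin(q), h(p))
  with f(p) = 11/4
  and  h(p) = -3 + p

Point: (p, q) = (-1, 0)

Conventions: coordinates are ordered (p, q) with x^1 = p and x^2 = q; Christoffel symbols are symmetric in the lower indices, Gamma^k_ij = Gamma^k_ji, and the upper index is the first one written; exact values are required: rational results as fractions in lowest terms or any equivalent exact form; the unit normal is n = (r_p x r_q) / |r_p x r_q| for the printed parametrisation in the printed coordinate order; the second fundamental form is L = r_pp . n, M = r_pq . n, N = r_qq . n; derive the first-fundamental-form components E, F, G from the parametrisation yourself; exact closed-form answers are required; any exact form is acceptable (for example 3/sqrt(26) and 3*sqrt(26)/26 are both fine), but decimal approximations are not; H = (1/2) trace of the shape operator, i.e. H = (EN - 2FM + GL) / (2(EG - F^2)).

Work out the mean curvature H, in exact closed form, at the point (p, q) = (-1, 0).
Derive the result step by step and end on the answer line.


f = 11/4, f' = 0, f'' = 0, h' = 1, h'' = 0
E = 1, F = 0, G = 121/16; answer radicand W^2 = 1
unnormalised second-form numerators: l = 0, m = 0, n = 11/4; L = l/sqrt(1), and similarly M = m/sqrt(W^2), N = n/sqrt(W^2)
H = (E*n - 2*F*m + G*l) / (2*(EG - F^2)*sqrt(W^2)); E*n - 2*F*m + G*l = 11/4, EG - F^2 = 121/16, so H = (2/11)/sqrt(1)

Answer: H = 2/11


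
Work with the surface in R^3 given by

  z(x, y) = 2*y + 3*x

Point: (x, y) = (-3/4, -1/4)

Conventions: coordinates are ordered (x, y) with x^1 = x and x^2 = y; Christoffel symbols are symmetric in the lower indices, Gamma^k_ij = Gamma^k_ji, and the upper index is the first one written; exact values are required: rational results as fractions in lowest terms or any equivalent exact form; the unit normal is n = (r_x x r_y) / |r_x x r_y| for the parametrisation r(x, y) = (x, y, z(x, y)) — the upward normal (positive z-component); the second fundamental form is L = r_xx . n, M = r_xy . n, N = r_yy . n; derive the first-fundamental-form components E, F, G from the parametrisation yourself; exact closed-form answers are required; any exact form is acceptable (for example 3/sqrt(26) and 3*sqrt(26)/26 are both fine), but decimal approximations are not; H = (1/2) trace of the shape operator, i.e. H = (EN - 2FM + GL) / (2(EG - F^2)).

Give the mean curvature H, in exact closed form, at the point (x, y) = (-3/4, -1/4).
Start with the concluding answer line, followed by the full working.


Answer: H = 0

z_x = 3, z_y = 2, z_xx = 0, z_xy = 0, z_yy = 0
E = 10, F = 6, G = 5; answer radicand W^2 = 14
unnormalised second-form numerators: l = 0, m = 0, n = 0; L = l/sqrt(14), and similarly M = m/sqrt(W^2), N = n/sqrt(W^2)
H = (E*n - 2*F*m + G*l) / (2*(EG - F^2)*sqrt(W^2)); E*n - 2*F*m + G*l = 0, EG - F^2 = 14, so H = (0)/sqrt(14)


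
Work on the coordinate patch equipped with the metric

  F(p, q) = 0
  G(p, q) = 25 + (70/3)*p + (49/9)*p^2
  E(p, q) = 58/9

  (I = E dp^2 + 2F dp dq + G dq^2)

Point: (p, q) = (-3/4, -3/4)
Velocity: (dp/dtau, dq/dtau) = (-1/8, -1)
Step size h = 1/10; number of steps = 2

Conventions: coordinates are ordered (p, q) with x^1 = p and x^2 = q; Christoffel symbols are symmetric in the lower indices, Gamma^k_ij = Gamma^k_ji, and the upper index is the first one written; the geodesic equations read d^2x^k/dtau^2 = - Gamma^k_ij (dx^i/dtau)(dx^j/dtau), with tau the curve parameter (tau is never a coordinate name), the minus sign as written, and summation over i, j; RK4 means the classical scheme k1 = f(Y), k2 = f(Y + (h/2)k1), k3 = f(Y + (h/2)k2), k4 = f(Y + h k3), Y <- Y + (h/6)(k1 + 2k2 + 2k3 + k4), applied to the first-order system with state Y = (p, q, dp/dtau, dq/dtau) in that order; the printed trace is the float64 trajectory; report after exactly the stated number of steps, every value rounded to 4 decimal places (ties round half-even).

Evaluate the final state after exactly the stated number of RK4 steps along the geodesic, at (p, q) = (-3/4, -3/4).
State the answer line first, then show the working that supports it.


Answer: p = -0.7512, q = -0.9513, dp/dtau = 0.1127, dq/dtau = -1.0018

f(Y) = (dp/dtau, dq/dtau, -Gamma^p_ij Y'^i Y'^j, -Gamma^q_ij Y'^i Y'^j) with the Gammas evaluated at the stage position; h = 0.100000; intermediate values shown to 6 dp
step 0: p = -0.7500, q = -0.7500, dp/dtau = -0.1250, dq/dtau = -1.0000
step 1:
  k1: at (p, q) = (-0.750000, -0.750000), (dp/dtau, dq/dtau) = (-0.125000, -1.000000); Gamma_ppp = 0.000000, Gamma_ppq = 0.000000, Gamma_pqq = -1.176724, Gamma_qpp = 0.000000, Gamma_qpq = 0.717949, Gamma_qqq = 0.000000; k1 = (-0.125000, -1.000000, 1.176724, -0.179487)
  k2: at (p, q) = (-0.756250, -0.800000), (dp/dtau, dq/dtau) = (-0.066164, -1.008974); Gamma_ppp = 0.000000, Gamma_ppq = 0.000000, Gamma_pqq = -1.171444, Gamma_qpp = 0.000000, Gamma_qpq = 0.721185, Gamma_qqq = 0.000000; k2 = (-0.066164, -1.008974, 1.192564, -0.096289)
  k3: at (p, q) = (-0.753308, -0.800449), (dp/dtau, dq/dtau) = (-0.065372, -1.004814); Gamma_ppp = 0.000000, Gamma_ppq = 0.000000, Gamma_pqq = -1.173929, Gamma_qpp = 0.000000, Gamma_qpq = 0.719658, Gamma_qqq = 0.000000; k3 = (-0.065372, -1.004814, 1.185260, -0.094544)
  k4: at (p, q) = (-0.756537, -0.850481), (dp/dtau, dq/dtau) = (-0.006474, -1.009454); Gamma_ppp = 0.000000, Gamma_ppq = 0.000000, Gamma_pqq = -1.171201, Gamma_qpp = 0.000000, Gamma_qpq = 0.721334, Gamma_qqq = 0.000000; k4 = (-0.006474, -1.009454, 1.193452, -0.009428)
  Y <- Y + (h/6)(k1 + 2k2 + 2k3 + k4): p = -0.7566, q = -0.8506, dp/dtau = -0.0062, dq/dtau = -1.0095
step 2:
  k1: at (p, q) = (-0.756576, -0.850617), (dp/dtau, dq/dtau) = (-0.006236, -1.009510); Gamma_ppp = 0.000000, Gamma_ppq = 0.000000, Gamma_pqq = -1.171169, Gamma_qpp = 0.000000, Gamma_qpq = 0.721354, Gamma_qqq = 0.000000; k1 = (-0.006236, -1.009510, 1.193550, -0.009083)
  k2: at (p, q) = (-0.756888, -0.901093), (dp/dtau, dq/dtau) = (0.053441, -1.009964); Gamma_ppp = 0.000000, Gamma_ppq = 0.000000, Gamma_pqq = -1.170905, Gamma_qpp = 0.000000, Gamma_qpq = 0.721517, Gamma_qqq = 0.000000; k2 = (0.053441, -1.009964, 1.194355, 0.077886)
  k3: at (p, q) = (-0.753904, -0.901115), (dp/dtau, dq/dtau) = (0.053481, -1.005615); Gamma_ppp = 0.000000, Gamma_ppq = 0.000000, Gamma_pqq = -1.173426, Gamma_qpp = 0.000000, Gamma_qpq = 0.719967, Gamma_qqq = 0.000000; k3 = (0.053481, -1.005615, 1.186642, 0.077442)
  k4: at (p, q) = (-0.751228, -0.951179), (dp/dtau, dq/dtau) = (0.112428, -1.001765); Gamma_ppp = 0.000000, Gamma_ppq = 0.000000, Gamma_pqq = -1.175687, Gamma_qpp = 0.000000, Gamma_qpq = 0.718582, Gamma_qqq = 0.000000; k4 = (0.112428, -1.001765, 1.179842, 0.161863)
  Y <- Y + (h/6)(k1 + 2k2 + 2k3 + k4): p = -0.7512, q = -0.9513, dp/dtau = 0.1127, dq/dtau = -1.0018


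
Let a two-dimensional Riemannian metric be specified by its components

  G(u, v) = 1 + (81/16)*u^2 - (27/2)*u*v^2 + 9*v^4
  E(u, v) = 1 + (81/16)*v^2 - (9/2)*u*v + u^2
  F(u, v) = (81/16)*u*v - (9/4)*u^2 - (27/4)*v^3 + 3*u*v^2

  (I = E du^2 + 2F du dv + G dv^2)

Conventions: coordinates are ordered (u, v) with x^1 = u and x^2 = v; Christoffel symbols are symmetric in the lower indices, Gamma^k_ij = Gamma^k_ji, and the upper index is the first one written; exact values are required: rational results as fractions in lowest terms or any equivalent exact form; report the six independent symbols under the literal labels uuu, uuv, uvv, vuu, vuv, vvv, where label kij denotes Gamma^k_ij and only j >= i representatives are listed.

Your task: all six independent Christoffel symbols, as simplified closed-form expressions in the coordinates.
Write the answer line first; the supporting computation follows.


Answer: Gamma_uuu = (16*u - 36*v)/(97*u^2 - 216*u*v^2 - 72*u*v + 144*v^4 + 81*v^2 + 16), Gamma_uuv = (-36*u + 81*v)/(97*u^2 - 216*u*v^2 - 72*u*v + 144*v^4 + 81*v^2 + 16), Gamma_uvv = (96*u*v - 216*v^2)/(97*u^2 - 216*u*v^2 - 72*u*v + 144*v^4 + 81*v^2 + 16), Gamma_vuu = (-36*u + 48*v^2)/(97*u^2 - 216*u*v^2 - 72*u*v + 144*v^4 + 81*v^2 + 16), Gamma_vuv = (81*u - 108*v^2)/(97*u^2 - 216*u*v^2 - 72*u*v + 144*v^4 + 81*v^2 + 16), Gamma_vvv = (-216*u*v + 288*v^3)/(97*u^2 - 216*u*v^2 - 72*u*v + 144*v^4 + 81*v^2 + 16)

E = 1 + (81/16)*v^2 - (9/2)*u*v + u^2; F = (81/16)*u*v - (9/4)*u^2 - (27/4)*v^3 + 3*u*v^2; G = 1 + (81/16)*u^2 - (27/2)*u*v^2 + 9*v^4
Gamma^k_ij = (1/2) g^{kl} (d_i g_jl + d_j g_il - d_l g_ij), with g^inv = (1/(EG-F^2)) [[G, -F], [-F, E]]
first partials: E_u = -(9/2)*v + 2*u, E_v = (81/8)*v - (9/2)*u, F_u = (81/16)*v - (9/2)*u + 3*v^2, F_v = (81/16)*u - (81/4)*v^2 + 6*u*v, G_u = (81/8)*u - (27/2)*v^2, G_v = -27*u*v + 36*v^3
D = EG - F^2 = 1 + (81/16)*v^2 - (9/2)*u*v + (97/16)*u^2 - (27/2)*u*v^2 + 9*v^4
expanded: Gamma^u_uu = (G E_u - 2F F_u + F E_v)/(2D), Gamma^u_uv = (G E_v - F G_u)/(2D), Gamma^u_vv = (2G F_v - G G_u - F G_v)/(2D), Gamma^v_uu = (2E F_u - E E_v - F E_u)/(2D), Gamma^v_uv = (E G_u - F E_v)/(2D), Gamma^v_vv = (E G_v - 2F F_v + F G_u)/(2D); substitute and cancel common factors


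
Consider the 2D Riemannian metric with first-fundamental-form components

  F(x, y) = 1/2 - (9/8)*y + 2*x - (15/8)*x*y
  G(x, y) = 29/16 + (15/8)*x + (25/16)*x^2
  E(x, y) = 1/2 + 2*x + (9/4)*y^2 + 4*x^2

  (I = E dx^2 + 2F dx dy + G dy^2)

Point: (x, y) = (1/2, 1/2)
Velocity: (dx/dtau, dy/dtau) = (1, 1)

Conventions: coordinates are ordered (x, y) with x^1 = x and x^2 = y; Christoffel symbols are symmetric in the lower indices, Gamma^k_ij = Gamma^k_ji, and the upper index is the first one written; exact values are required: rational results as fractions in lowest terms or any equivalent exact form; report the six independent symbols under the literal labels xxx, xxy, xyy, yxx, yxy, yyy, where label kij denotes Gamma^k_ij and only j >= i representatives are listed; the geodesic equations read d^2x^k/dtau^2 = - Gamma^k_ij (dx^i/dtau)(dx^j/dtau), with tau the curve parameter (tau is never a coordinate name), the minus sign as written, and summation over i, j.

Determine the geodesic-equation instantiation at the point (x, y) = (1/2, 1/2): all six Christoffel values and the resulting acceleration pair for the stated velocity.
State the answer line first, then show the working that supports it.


Answer: Gamma_xxx = 1613/1604, Gamma_xxy = 931/3208, Gamma_xyy = -8107/6416, Gamma_yxx = -409/2406, Gamma_yxy = 2425/4812, Gamma_yyy = 605/3208; accelerations (d^2x/dtau^2, d^2y/dtau^2) = (-2069/6416, -3293/3208)

E = 49/16, F = 15/32, G = 201/64 at the point
E_x = 6, E_y = 9/4, F_x = 17/16, F_y = -33/16, G_x = 55/16, G_y = 0
EG - F^2 = 1203/128;  g^inv = (128/1203) * [[201/64, -15/32], [-15/32, 49/16]]
first-kind symbols [ij,l] = (1/2)(d_i g_jl + d_j g_il - d_l g_ij): [xx,x] = E_x/2 = 3, [xx,y] = F_x - E_y/2 = -1/16, [xy,x] = E_y/2 = 9/8, [xy,y] = G_x/2 = 55/32, [yy,x] = F_y - G_x/2 = -121/32, [yy,y] = G_y/2 = 0
Gamma^x_ij = (G*[ij,x] - F*[ij,y])/(EG - F^2), Gamma^y_ij = (E*[ij,y] - F*[ij,x])/(EG - F^2)
Gamma_xxx = 1613/1604, Gamma_xxy = 931/3208, Gamma_xyy = -8107/6416, Gamma_yxx = -409/2406, Gamma_yxy = 2425/4812, Gamma_yyy = 605/3208
d^2x/dtau^2 = -(Gamma_xxx*(1)^2 + 2*Gamma_xxy*(1)*(1) + Gamma_xyy*(1)^2) = -2069/6416
d^2y/dtau^2 = -(Gamma_yxx*(1)^2 + 2*Gamma_yxy*(1)*(1) + Gamma_yyy*(1)^2) = -3293/3208


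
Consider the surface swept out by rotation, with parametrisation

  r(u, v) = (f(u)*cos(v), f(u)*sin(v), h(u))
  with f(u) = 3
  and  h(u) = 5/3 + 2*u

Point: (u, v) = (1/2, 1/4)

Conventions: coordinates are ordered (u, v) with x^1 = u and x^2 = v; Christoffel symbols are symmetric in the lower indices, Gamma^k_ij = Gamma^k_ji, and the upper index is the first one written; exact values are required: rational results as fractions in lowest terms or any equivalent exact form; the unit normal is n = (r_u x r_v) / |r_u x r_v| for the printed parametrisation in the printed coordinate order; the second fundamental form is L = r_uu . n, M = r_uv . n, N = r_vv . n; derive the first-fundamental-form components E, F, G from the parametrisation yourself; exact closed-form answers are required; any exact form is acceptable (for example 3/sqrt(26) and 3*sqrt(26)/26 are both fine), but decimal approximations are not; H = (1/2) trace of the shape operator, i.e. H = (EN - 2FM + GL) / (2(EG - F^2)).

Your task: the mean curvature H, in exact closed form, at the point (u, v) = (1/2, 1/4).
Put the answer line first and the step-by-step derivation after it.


Answer: H = 1/6

f = 3, f' = 0, f'' = 0, h' = 2, h'' = 0
E = 4, F = 0, G = 9; answer radicand W^2 = 4
unnormalised second-form numerators: l = 0, m = 0, n = 6; L = l/sqrt(4), and similarly M = m/sqrt(W^2), N = n/sqrt(W^2)
H = (E*n - 2*F*m + G*l) / (2*(EG - F^2)*sqrt(W^2)); E*n - 2*F*m + G*l = 24, EG - F^2 = 36, so H = (1/3)/sqrt(4)


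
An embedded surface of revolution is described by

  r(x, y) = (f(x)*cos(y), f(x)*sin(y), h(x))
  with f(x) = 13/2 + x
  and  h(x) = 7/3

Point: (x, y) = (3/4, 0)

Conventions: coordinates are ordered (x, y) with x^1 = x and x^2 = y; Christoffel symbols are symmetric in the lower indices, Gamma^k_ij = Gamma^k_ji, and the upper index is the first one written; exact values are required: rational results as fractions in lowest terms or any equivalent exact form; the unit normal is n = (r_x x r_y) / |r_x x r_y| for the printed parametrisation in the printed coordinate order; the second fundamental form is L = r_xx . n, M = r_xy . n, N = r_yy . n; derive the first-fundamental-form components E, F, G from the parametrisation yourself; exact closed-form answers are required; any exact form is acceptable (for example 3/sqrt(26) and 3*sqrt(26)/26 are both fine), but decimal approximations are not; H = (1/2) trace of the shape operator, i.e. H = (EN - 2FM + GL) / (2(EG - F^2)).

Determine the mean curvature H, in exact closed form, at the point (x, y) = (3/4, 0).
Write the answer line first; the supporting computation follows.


Answer: H = 0

f = 29/4, f' = 1, f'' = 0, h' = 0, h'' = 0
E = 1, F = 0, G = 841/16; answer radicand W^2 = 1
unnormalised second-form numerators: l = 0, m = 0, n = 0; L = l/sqrt(1), and similarly M = m/sqrt(W^2), N = n/sqrt(W^2)
H = (E*n - 2*F*m + G*l) / (2*(EG - F^2)*sqrt(W^2)); E*n - 2*F*m + G*l = 0, EG - F^2 = 841/16, so H = (0)/sqrt(1)


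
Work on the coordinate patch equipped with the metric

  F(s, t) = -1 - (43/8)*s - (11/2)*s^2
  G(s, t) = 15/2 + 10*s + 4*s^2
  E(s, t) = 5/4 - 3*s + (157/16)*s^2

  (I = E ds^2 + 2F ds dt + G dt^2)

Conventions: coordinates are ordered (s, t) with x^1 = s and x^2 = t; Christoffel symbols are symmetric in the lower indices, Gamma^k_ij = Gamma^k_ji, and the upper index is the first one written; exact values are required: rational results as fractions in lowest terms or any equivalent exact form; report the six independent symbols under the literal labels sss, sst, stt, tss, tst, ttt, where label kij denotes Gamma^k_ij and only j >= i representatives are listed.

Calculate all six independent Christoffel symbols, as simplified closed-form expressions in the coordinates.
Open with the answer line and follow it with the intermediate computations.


Answer: Gamma_sss = (-1360*s^3 + 220*s^2 + 1197*s - 1064)/(576*s^4 + 1728*s^3 + 557*s^2 - 1328*s + 536), Gamma_sst = (1408*s^3 + 3136*s^2 + 1976*s + 320)/(576*s^4 + 1728*s^3 + 557*s^2 - 1328*s + 536), Gamma_stt = (-1024*s^3 - 3840*s^2 - 5120*s - 2400)/(576*s^4 + 1728*s^3 + 557*s^2 - 1328*s + 536), Gamma_tss = (-3454*s^3 + 1584*s^2 + 264*s - 526)/(576*s^4 + 1728*s^3 + 557*s^2 - 1328*s + 536), Gamma_tst = (2512*s^3 + 2372*s^2 - 640*s + 400)/(576*s^4 + 1728*s^3 + 557*s^2 - 1328*s + 536), Gamma_ttt = (-1408*s^3 - 3136*s^2 - 1976*s - 320)/(576*s^4 + 1728*s^3 + 557*s^2 - 1328*s + 536)

E = 5/4 - 3*s + (157/16)*s^2; F = -1 - (43/8)*s - (11/2)*s^2; G = 15/2 + 10*s + 4*s^2
Gamma^k_ij = (1/2) g^{kl} (d_i g_jl + d_j g_il - d_l g_ij), with g^inv = (1/(EG-F^2)) [[G, -F], [-F, E]]
first partials: E_s = -3 + (157/8)*s, E_t = 0, F_s = -43/8 - 11*s, F_t = 0, G_s = 10 + 8*s, G_t = 0
D = EG - F^2 = 67/8 - (83/4)*s + (557/64)*s^2 + 27*s^3 + 9*s^4
expanded: Gamma^s_ss = (G E_s - 2F F_s + F E_t)/(2D), Gamma^s_st = (G E_t - F G_s)/(2D), Gamma^s_tt = (2G F_t - G G_s - F G_t)/(2D), Gamma^t_ss = (2E F_s - E E_t - F E_s)/(2D), Gamma^t_st = (E G_s - F E_t)/(2D), Gamma^t_tt = (E G_t - 2F F_t + F G_s)/(2D); substitute and cancel common factors


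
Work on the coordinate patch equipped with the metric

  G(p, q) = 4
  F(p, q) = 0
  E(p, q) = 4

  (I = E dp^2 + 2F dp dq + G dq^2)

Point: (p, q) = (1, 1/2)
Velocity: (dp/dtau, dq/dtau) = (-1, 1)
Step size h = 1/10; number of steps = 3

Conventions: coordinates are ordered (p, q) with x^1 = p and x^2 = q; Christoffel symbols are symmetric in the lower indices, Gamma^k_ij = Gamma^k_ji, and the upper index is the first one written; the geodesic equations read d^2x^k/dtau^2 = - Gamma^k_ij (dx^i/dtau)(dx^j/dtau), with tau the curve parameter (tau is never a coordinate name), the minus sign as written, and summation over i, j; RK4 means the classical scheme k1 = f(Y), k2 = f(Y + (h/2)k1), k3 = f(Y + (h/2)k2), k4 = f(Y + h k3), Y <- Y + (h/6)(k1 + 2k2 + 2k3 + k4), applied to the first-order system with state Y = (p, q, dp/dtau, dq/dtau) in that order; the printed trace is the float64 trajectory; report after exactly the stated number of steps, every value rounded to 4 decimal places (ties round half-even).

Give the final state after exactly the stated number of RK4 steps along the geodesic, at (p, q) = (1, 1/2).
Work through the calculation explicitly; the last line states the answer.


f(Y) = (dp/dtau, dq/dtau, -Gamma^p_ij Y'^i Y'^j, -Gamma^q_ij Y'^i Y'^j) with the Gammas evaluated at the stage position; h = 0.100000; intermediate values shown to 6 dp
step 0: p = 1.0000, q = 0.5000, dp/dtau = -1.0000, dq/dtau = 1.0000
step 1:
  k1: at (p, q) = (1.000000, 0.500000), (dp/dtau, dq/dtau) = (-1.000000, 1.000000); Gamma_ppp = 0.000000, Gamma_ppq = 0.000000, Gamma_pqq = 0.000000, Gamma_qpp = 0.000000, Gamma_qpq = 0.000000, Gamma_qqq = 0.000000; k1 = (-1.000000, 1.000000, 0.000000, 0.000000)
  k2: at (p, q) = (0.950000, 0.550000), (dp/dtau, dq/dtau) = (-1.000000, 1.000000); Gamma_ppp = 0.000000, Gamma_ppq = 0.000000, Gamma_pqq = 0.000000, Gamma_qpp = 0.000000, Gamma_qpq = 0.000000, Gamma_qqq = 0.000000; k2 = (-1.000000, 1.000000, 0.000000, 0.000000)
  k3: at (p, q) = (0.950000, 0.550000), (dp/dtau, dq/dtau) = (-1.000000, 1.000000); Gamma_ppp = 0.000000, Gamma_ppq = 0.000000, Gamma_pqq = 0.000000, Gamma_qpp = 0.000000, Gamma_qpq = 0.000000, Gamma_qqq = 0.000000; k3 = (-1.000000, 1.000000, 0.000000, 0.000000)
  k4: at (p, q) = (0.900000, 0.600000), (dp/dtau, dq/dtau) = (-1.000000, 1.000000); Gamma_ppp = 0.000000, Gamma_ppq = 0.000000, Gamma_pqq = 0.000000, Gamma_qpp = 0.000000, Gamma_qpq = 0.000000, Gamma_qqq = 0.000000; k4 = (-1.000000, 1.000000, 0.000000, 0.000000)
  Y <- Y + (h/6)(k1 + 2k2 + 2k3 + k4): p = 0.9000, q = 0.6000, dp/dtau = -1.0000, dq/dtau = 1.0000
step 2:
  k1: at (p, q) = (0.900000, 0.600000), (dp/dtau, dq/dtau) = (-1.000000, 1.000000); Gamma_ppp = 0.000000, Gamma_ppq = 0.000000, Gamma_pqq = 0.000000, Gamma_qpp = 0.000000, Gamma_qpq = 0.000000, Gamma_qqq = 0.000000; k1 = (-1.000000, 1.000000, 0.000000, 0.000000)
  k2: at (p, q) = (0.850000, 0.650000), (dp/dtau, dq/dtau) = (-1.000000, 1.000000); Gamma_ppp = 0.000000, Gamma_ppq = 0.000000, Gamma_pqq = 0.000000, Gamma_qpp = 0.000000, Gamma_qpq = 0.000000, Gamma_qqq = 0.000000; k2 = (-1.000000, 1.000000, 0.000000, 0.000000)
  k3: at (p, q) = (0.850000, 0.650000), (dp/dtau, dq/dtau) = (-1.000000, 1.000000); Gamma_ppp = 0.000000, Gamma_ppq = 0.000000, Gamma_pqq = 0.000000, Gamma_qpp = 0.000000, Gamma_qpq = 0.000000, Gamma_qqq = 0.000000; k3 = (-1.000000, 1.000000, 0.000000, 0.000000)
  k4: at (p, q) = (0.800000, 0.700000), (dp/dtau, dq/dtau) = (-1.000000, 1.000000); Gamma_ppp = 0.000000, Gamma_ppq = 0.000000, Gamma_pqq = 0.000000, Gamma_qpp = 0.000000, Gamma_qpq = 0.000000, Gamma_qqq = 0.000000; k4 = (-1.000000, 1.000000, 0.000000, 0.000000)
  Y <- Y + (h/6)(k1 + 2k2 + 2k3 + k4): p = 0.8000, q = 0.7000, dp/dtau = -1.0000, dq/dtau = 1.0000
step 3:
  k1: at (p, q) = (0.800000, 0.700000), (dp/dtau, dq/dtau) = (-1.000000, 1.000000); Gamma_ppp = 0.000000, Gamma_ppq = 0.000000, Gamma_pqq = 0.000000, Gamma_qpp = 0.000000, Gamma_qpq = 0.000000, Gamma_qqq = 0.000000; k1 = (-1.000000, 1.000000, 0.000000, 0.000000)
  k2: at (p, q) = (0.750000, 0.750000), (dp/dtau, dq/dtau) = (-1.000000, 1.000000); Gamma_ppp = 0.000000, Gamma_ppq = 0.000000, Gamma_pqq = 0.000000, Gamma_qpp = 0.000000, Gamma_qpq = 0.000000, Gamma_qqq = 0.000000; k2 = (-1.000000, 1.000000, 0.000000, 0.000000)
  k3: at (p, q) = (0.750000, 0.750000), (dp/dtau, dq/dtau) = (-1.000000, 1.000000); Gamma_ppp = 0.000000, Gamma_ppq = 0.000000, Gamma_pqq = 0.000000, Gamma_qpp = 0.000000, Gamma_qpq = 0.000000, Gamma_qqq = 0.000000; k3 = (-1.000000, 1.000000, 0.000000, 0.000000)
  k4: at (p, q) = (0.700000, 0.800000), (dp/dtau, dq/dtau) = (-1.000000, 1.000000); Gamma_ppp = 0.000000, Gamma_ppq = 0.000000, Gamma_pqq = 0.000000, Gamma_qpp = 0.000000, Gamma_qpq = 0.000000, Gamma_qqq = 0.000000; k4 = (-1.000000, 1.000000, 0.000000, 0.000000)
  Y <- Y + (h/6)(k1 + 2k2 + 2k3 + k4): p = 0.7000, q = 0.8000, dp/dtau = -1.0000, dq/dtau = 1.0000

Answer: p = 0.7000, q = 0.8000, dp/dtau = -1.0000, dq/dtau = 1.0000


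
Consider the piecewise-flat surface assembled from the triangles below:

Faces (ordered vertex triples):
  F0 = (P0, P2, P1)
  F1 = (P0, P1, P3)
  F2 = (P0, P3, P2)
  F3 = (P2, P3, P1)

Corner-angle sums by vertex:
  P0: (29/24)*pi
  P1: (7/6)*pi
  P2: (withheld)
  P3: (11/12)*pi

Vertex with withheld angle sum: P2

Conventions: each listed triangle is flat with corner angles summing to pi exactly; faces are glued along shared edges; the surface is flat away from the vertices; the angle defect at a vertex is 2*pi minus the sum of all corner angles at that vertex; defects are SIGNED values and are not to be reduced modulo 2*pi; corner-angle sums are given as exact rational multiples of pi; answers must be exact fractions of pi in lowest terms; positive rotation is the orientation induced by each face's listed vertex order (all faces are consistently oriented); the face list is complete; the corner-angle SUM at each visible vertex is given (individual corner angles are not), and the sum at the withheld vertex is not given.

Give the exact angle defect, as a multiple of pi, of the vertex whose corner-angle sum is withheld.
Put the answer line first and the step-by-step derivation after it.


Answer: defect(P2) = (31/24)*pi

V = 4, E = 6, F = 4; chi = V - E + F = 2
Gauss-Bonnet: total defect = 2*pi*chi = 4*pi; visible defects sum to (65/24)*pi


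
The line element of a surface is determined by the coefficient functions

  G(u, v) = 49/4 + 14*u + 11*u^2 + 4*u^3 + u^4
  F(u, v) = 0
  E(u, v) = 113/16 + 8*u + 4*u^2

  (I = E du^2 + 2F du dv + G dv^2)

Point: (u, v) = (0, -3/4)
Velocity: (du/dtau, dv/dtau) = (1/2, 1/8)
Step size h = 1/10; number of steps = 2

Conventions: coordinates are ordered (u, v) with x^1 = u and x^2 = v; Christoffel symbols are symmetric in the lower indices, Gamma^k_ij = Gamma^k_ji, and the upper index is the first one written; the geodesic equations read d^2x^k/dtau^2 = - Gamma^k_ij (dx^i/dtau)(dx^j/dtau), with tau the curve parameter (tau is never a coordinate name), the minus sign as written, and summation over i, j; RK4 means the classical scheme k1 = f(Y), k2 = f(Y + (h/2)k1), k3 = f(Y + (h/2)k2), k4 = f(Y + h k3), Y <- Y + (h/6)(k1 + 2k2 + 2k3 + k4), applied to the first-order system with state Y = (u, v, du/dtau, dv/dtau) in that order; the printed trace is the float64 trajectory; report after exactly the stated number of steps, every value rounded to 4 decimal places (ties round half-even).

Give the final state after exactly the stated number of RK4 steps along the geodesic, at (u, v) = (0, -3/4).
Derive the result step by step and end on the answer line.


f(Y) = (du/dtau, dv/dtau, -Gamma^u_ij Y'^i Y'^j, -Gamma^v_ij Y'^i Y'^j) with the Gammas evaluated at the stage position; h = 0.100000; intermediate values shown to 6 dp
step 0: u = 0.0000, v = -0.7500, du/dtau = 0.5000, dv/dtau = 0.1250
step 1:
  k1: at (u, v) = (0.000000, -0.750000), (du/dtau, dv/dtau) = (0.500000, 0.125000); Gamma_uuu = 0.566372, Gamma_uuv = 0.000000, Gamma_uvv = -0.991150, Gamma_vuu = 0.000000, Gamma_vuv = 0.571429, Gamma_vvv = 0.000000; k1 = (0.500000, 0.125000, -0.126106, -0.071429)
  k2: at (u, v) = (0.025000, -0.743750), (du/dtau, dv/dtau) = (0.493695, 0.121429); Gamma_uuu = 0.564350, Gamma_uuv = 0.000000, Gamma_uvv = -1.001897, Gamma_vuu = 0.000000, Gamma_vuv = 0.577363, Gamma_vvv = 0.000000; k2 = (0.493695, 0.121429, -0.122779, -0.069224)
  k3: at (u, v) = (0.024685, -0.743929), (du/dtau, dv/dtau) = (0.493861, 0.121539); Gamma_uuu = 0.564377, Gamma_uuv = 0.000000, Gamma_uvv = -1.001763, Gamma_vuu = 0.000000, Gamma_vuv = 0.577291, Gamma_vvv = 0.000000; k3 = (0.493861, 0.121539, -0.122853, -0.069302)
  k4: at (u, v) = (0.049386, -0.737846), (du/dtau, dv/dtau) = (0.487715, 0.118070); Gamma_uuu = 0.562120, Gamma_uuv = 0.000000, Gamma_uvv = -1.012157, Gamma_vuu = 0.000000, Gamma_vuv = 0.582796, Gamma_vvv = 0.000000; k4 = (0.487715, 0.118070, -0.119599, -0.067120)
  Y <- Y + (h/6)(k1 + 2k2 + 2k3 + k4): u = 0.0494, v = -0.7378, du/dtau = 0.4877, dv/dtau = 0.1181
step 2:
  k1: at (u, v) = (0.049380, -0.737850), (du/dtau, dv/dtau) = (0.487717, 0.118073); Gamma_uuu = 0.562121, Gamma_uuv = 0.000000, Gamma_uvv = -1.012154, Gamma_vuu = 0.000000, Gamma_vuv = 0.582795, Gamma_vvv = 0.000000; k1 = (0.487717, 0.118073, -0.119600, -0.067122)
  k2: at (u, v) = (0.073766, -0.731946), (du/dtau, dv/dtau) = (0.481737, 0.114717); Gamma_uuu = 0.559662, Gamma_uuv = 0.000000, Gamma_uvv = -1.022215, Gamma_vuu = 0.000000, Gamma_vuv = 0.587886, Gamma_vvv = 0.000000; k2 = (0.481737, 0.114717, -0.116429, -0.064977)
  k3: at (u, v) = (0.073467, -0.732114), (du/dtau, dv/dtau) = (0.481896, 0.114824); Gamma_uuu = 0.559693, Gamma_uuv = 0.000000, Gamma_uvv = -1.022092, Gamma_vuu = 0.000000, Gamma_vuv = 0.587826, Gamma_vvv = 0.000000; k3 = (0.481896, 0.114824, -0.116498, -0.065053)
  k4: at (u, v) = (0.097570, -0.726367), (du/dtau, dv/dtau) = (0.476067, 0.111568); Gamma_uuu = 0.557062, Gamma_uuv = 0.000000, Gamma_uvv = -1.031862, Gamma_vuu = 0.000000, Gamma_vuv = 0.592535, Gamma_vvv = 0.000000; k4 = (0.476067, 0.111568, -0.113408, -0.062944)
  Y <- Y + (h/6)(k1 + 2k2 + 2k3 + k4): u = 0.0976, v = -0.7264, du/dtau = 0.4761, dv/dtau = 0.1116

Answer: u = 0.0976, v = -0.7264, du/dtau = 0.4761, dv/dtau = 0.1116


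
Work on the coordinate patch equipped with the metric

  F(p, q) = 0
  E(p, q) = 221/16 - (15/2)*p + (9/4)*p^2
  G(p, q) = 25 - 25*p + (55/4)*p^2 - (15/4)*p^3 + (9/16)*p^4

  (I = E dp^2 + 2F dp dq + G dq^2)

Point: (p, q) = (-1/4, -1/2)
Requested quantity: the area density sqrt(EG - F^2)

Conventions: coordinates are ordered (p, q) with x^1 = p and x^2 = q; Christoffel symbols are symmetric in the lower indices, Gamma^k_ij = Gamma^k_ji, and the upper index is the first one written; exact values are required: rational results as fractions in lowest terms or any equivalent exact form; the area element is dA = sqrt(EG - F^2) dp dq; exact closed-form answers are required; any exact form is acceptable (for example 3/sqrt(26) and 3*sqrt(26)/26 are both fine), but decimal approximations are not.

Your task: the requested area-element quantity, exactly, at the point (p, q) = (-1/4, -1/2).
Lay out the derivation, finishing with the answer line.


E = 1013/64, F = 0, G = 131769/4096; EG - F^2 = 133481997/262144

Answer: sqrt(EG - F^2) = 363*sqrt(1013)/512


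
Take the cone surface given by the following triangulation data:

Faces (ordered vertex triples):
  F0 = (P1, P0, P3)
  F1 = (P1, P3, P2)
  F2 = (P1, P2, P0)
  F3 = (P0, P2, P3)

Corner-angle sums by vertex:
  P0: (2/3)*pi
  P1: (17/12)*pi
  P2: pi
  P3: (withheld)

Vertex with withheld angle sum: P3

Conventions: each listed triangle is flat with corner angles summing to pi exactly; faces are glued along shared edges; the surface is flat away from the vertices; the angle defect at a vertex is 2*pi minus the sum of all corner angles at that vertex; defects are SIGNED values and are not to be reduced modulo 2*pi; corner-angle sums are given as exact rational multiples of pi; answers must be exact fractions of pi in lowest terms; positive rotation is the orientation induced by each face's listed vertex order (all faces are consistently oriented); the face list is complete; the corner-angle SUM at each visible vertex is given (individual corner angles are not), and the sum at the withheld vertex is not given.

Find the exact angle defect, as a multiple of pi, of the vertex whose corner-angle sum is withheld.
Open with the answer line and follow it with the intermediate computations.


Answer: defect(P3) = (13/12)*pi

V = 4, E = 6, F = 4; chi = V - E + F = 2
Gauss-Bonnet: total defect = 2*pi*chi = 4*pi; visible defects sum to (35/12)*pi


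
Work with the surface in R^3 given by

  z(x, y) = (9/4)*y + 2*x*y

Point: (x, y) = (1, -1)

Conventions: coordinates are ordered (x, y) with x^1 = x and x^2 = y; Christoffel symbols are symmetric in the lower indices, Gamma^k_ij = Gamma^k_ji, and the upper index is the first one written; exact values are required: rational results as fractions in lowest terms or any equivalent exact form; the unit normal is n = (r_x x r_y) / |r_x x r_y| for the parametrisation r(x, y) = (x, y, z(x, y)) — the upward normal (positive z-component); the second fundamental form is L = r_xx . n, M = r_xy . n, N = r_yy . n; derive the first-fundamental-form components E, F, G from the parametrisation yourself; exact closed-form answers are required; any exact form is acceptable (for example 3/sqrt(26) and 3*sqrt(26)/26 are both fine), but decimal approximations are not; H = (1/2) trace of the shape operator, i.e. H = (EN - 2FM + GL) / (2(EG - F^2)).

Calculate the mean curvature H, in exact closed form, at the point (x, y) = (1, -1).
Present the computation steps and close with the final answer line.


z_x = -2, z_y = 17/4, z_xx = 0, z_xy = 2, z_yy = 0
E = 5, F = -17/2, G = 305/16; answer radicand W^2 = 369/16
unnormalised second-form numerators: l = 0, m = 2, n = 0; L = l/sqrt(369/16), and similarly M = m/sqrt(W^2), N = n/sqrt(W^2)
H = (E*n - 2*F*m + G*l) / (2*(EG - F^2)*sqrt(W^2)); E*n - 2*F*m + G*l = 34, EG - F^2 = 369/16, so H = (272/369)/sqrt(369/16)

Answer: H = 1088*sqrt(41)/45387


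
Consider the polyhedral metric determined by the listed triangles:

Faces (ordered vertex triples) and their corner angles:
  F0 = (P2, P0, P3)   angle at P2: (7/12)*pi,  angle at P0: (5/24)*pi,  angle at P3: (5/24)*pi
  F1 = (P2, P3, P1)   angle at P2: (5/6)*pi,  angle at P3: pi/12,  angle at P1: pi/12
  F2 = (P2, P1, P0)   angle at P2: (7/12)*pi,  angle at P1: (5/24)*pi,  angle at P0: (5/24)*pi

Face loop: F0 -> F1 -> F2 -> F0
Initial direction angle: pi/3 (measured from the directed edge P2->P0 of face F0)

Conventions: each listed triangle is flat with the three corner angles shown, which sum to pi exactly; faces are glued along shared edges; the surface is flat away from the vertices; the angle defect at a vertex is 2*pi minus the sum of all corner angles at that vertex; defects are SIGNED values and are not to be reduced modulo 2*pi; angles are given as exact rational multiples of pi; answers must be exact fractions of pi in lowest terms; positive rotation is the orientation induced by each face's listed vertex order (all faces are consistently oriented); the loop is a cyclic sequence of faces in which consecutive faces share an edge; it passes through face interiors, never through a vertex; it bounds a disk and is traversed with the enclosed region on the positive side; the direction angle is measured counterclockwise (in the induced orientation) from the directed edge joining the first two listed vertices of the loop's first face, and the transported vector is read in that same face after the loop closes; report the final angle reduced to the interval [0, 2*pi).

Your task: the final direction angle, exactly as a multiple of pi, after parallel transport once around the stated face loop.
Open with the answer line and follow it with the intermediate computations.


Answer: final direction angle = pi/3

enclosed vertex P2: corner angles sum to 2*pi, defect = 2*pi - 2*pi = 0
the rotation equals the total enclosed defect, so the final angle is initial + defects (mod 2*pi)
final angle = pi/3 + 0 = pi/3 (mod 2*pi)


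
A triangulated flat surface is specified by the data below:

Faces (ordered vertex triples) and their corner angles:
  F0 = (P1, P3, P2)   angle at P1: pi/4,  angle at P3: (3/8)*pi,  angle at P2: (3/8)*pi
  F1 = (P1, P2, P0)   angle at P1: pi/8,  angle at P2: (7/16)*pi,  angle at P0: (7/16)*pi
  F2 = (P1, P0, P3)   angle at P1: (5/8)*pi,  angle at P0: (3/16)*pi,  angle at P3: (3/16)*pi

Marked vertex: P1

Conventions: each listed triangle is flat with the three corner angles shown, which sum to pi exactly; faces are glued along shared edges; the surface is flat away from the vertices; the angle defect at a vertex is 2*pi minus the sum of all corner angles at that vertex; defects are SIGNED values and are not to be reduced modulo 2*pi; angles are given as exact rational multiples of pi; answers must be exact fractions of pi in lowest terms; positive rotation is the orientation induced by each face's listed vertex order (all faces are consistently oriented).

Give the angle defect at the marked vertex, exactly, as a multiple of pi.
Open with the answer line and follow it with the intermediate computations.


Answer: defect(P1) = pi

Sum of corner angles at P1: pi
defect = 2*pi - pi


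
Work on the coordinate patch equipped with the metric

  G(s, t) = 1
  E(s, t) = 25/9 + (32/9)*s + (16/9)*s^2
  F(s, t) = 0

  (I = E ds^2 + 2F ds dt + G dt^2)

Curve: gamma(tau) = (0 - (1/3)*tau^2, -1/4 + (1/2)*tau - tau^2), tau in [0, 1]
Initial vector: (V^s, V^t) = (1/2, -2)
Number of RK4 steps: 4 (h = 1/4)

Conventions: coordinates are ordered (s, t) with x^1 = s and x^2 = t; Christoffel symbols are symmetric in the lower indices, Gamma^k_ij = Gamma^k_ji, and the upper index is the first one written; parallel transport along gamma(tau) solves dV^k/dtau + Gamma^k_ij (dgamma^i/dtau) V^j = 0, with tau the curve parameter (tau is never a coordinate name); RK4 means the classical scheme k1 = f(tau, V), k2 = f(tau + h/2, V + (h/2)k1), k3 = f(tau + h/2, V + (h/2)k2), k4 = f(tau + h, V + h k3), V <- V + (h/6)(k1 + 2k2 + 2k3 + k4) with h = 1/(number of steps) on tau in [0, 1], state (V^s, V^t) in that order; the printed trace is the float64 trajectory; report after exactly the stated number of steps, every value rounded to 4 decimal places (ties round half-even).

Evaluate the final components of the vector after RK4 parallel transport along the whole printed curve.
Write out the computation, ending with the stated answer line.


gamma'(tau) = (-(2/3)*tau, 1/2 - 2*tau); f(tau, V)^k = -Gamma^k_ij(gamma(tau)) gamma'^i(tau) V^j; h = 1/4; intermediate values shown to 6 dp
curve data and Christoffel symbols at the stage parameters:
  tau = 0.000000: gamma = (0.000000, -0.250000), gamma' = (0.000000, 0.500000); Gamma_sss = 0.640000, Gamma_sst = 0.000000, Gamma_stt = 0.000000, Gamma_tss = 0.000000, Gamma_tst = 0.000000, Gamma_ttt = 0.000000
  tau = 0.125000: gamma = (-0.005208, -0.203125), gamma' = (-0.083333, 0.250000); Gamma_sss = 0.640928, Gamma_sst = 0.000000, Gamma_stt = 0.000000, Gamma_tss = 0.000000, Gamma_tst = 0.000000, Gamma_ttt = 0.000000
  tau = 0.250000: gamma = (-0.020833, -0.187500), gamma' = (-0.166667, 0.000000); Gamma_sss = 0.643652, Gamma_sst = 0.000000, Gamma_stt = 0.000000, Gamma_tss = 0.000000, Gamma_tst = 0.000000, Gamma_ttt = 0.000000
  tau = 0.375000: gamma = (-0.046875, -0.203125), gamma' = (-0.250000, -0.250000); Gamma_sss = 0.647967, Gamma_sst = 0.000000, Gamma_stt = 0.000000, Gamma_tss = 0.000000, Gamma_tst = 0.000000, Gamma_ttt = 0.000000
  tau = 0.500000: gamma = (-0.083333, -0.250000), gamma' = (-0.333333, -0.500000); Gamma_sss = 0.653465, Gamma_sst = 0.000000, Gamma_stt = 0.000000, Gamma_tss = 0.000000, Gamma_tst = 0.000000, Gamma_ttt = 0.000000
  tau = 0.625000: gamma = (-0.130208, -0.328125), gamma' = (-0.416667, -0.750000); Gamma_sss = 0.659414, Gamma_sst = 0.000000, Gamma_stt = 0.000000, Gamma_tss = 0.000000, Gamma_tst = 0.000000, Gamma_ttt = 0.000000
  tau = 0.750000: gamma = (-0.187500, -0.437500), gamma' = (-0.500000, -1.000000); Gamma_sss = 0.664537, Gamma_sst = 0.000000, Gamma_stt = 0.000000, Gamma_tss = 0.000000, Gamma_tst = 0.000000, Gamma_ttt = 0.000000
  tau = 0.875000: gamma = (-0.255208, -0.578125), gamma' = (-0.583333, -1.250000); Gamma_sss = 0.666650, Gamma_sst = 0.000000, Gamma_stt = 0.000000, Gamma_tss = 0.000000, Gamma_tst = 0.000000, Gamma_ttt = 0.000000
  tau = 1.000000: gamma = (-0.333333, -0.750000), gamma' = (-0.666667, -1.500000); Gamma_sss = 0.662069, Gamma_sst = 0.000000, Gamma_stt = 0.000000, Gamma_tss = 0.000000, Gamma_tst = 0.000000, Gamma_ttt = 0.000000
step 0: V^s = 0.5000, V^t = -2.0000
step 1: k1 = (0.000000, 0.000000), k2 = (0.026705, 0.000000), k3 = (0.026884, 0.000000), k4 = (0.054359, 0.000000); V <- V + (h/6)(k1 + 2k2 + 2k3 + k4): V^s = 0.5067, V^t = -2.0000
step 2: k1 = (0.054360, 0.000000), k2 = (0.083187, 0.000000), k3 = (0.083771, 0.000000), k4 = (0.114939, 0.000000); V <- V + (h/6)(k1 + 2k2 + 2k3 + k4): V^s = 0.5277, V^t = -2.0000
step 3: k1 = (0.114944, 0.000000), k2 = (0.148936, 0.000000), k3 = (0.150103, 0.000000), k4 = (0.187806, 0.000000); V <- V + (h/6)(k1 + 2k2 + 2k3 + k4): V^s = 0.5652, V^t = -2.0000
step 4: k1 = (0.187809, 0.000000), k2 = (0.228937, 0.000000), k3 = (0.230936, 0.000000), k4 = (0.274964, 0.000000); V <- V + (h/6)(k1 + 2k2 + 2k3 + k4): V^s = 0.6228, V^t = -2.0000

Answer: V^s = 0.6228, V^t = -2.0000


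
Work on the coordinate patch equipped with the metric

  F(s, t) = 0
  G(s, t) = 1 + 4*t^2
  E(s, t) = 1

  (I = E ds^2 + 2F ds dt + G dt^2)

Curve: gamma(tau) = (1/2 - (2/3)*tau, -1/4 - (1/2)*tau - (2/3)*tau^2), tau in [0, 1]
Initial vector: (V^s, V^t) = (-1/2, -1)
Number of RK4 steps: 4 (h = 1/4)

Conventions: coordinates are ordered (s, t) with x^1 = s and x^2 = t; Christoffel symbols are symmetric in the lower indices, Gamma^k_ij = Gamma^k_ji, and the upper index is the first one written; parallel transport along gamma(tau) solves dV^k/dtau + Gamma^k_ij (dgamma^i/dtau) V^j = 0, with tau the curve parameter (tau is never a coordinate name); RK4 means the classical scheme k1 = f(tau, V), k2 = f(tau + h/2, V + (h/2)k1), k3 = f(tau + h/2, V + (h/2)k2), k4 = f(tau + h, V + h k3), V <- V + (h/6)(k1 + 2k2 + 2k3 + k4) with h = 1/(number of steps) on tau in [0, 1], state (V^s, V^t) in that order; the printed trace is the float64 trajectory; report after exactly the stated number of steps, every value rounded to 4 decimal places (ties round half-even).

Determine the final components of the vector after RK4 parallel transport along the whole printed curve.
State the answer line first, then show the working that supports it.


Answer: V^s = -0.5000, V^t = -0.3721

gamma'(tau) = (-2/3, -1/2 - (4/3)*tau); f(tau, V)^k = -Gamma^k_ij(gamma(tau)) gamma'^i(tau) V^j; h = 1/4; intermediate values shown to 6 dp
curve data and Christoffel symbols at the stage parameters:
  tau = 0.000000: gamma = (0.500000, -0.250000), gamma' = (-0.666667, -0.500000); Gamma_sss = 0.000000, Gamma_sst = 0.000000, Gamma_stt = 0.000000, Gamma_tss = 0.000000, Gamma_tst = 0.000000, Gamma_ttt = -0.800000
  tau = 0.125000: gamma = (0.416667, -0.322917), gamma' = (-0.666667, -0.666667); Gamma_sss = 0.000000, Gamma_sst = 0.000000, Gamma_stt = 0.000000, Gamma_tss = 0.000000, Gamma_tst = 0.000000, Gamma_ttt = -0.911485
  tau = 0.250000: gamma = (0.333333, -0.416667), gamma' = (-0.666667, -0.833333); Gamma_sss = 0.000000, Gamma_sst = 0.000000, Gamma_stt = 0.000000, Gamma_tss = 0.000000, Gamma_tst = 0.000000, Gamma_ttt = -0.983607
  tau = 0.375000: gamma = (0.250000, -0.531250), gamma' = (-0.666667, -1.000000); Gamma_sss = 0.000000, Gamma_sst = 0.000000, Gamma_stt = 0.000000, Gamma_tss = 0.000000, Gamma_tst = 0.000000, Gamma_ttt = -0.998165
  tau = 0.500000: gamma = (0.166667, -0.666667), gamma' = (-0.666667, -1.166667); Gamma_sss = 0.000000, Gamma_sst = 0.000000, Gamma_stt = 0.000000, Gamma_tss = 0.000000, Gamma_tst = 0.000000, Gamma_ttt = -0.960000
  tau = 0.625000: gamma = (0.083333, -0.822917), gamma' = (-0.666667, -1.333333); Gamma_sss = 0.000000, Gamma_sst = 0.000000, Gamma_stt = 0.000000, Gamma_tss = 0.000000, Gamma_tst = 0.000000, Gamma_ttt = -0.887537
  tau = 0.750000: gamma = (0.000000, -1.000000), gamma' = (-0.666667, -1.500000); Gamma_sss = 0.000000, Gamma_sst = 0.000000, Gamma_stt = 0.000000, Gamma_tss = 0.000000, Gamma_tst = 0.000000, Gamma_ttt = -0.800000
  tau = 0.875000: gamma = (-0.083333, -1.197917), gamma' = (-0.666667, -1.666667); Gamma_sss = 0.000000, Gamma_sst = 0.000000, Gamma_stt = 0.000000, Gamma_tss = 0.000000, Gamma_tst = 0.000000, Gamma_ttt = -0.710928
  tau = 1.000000: gamma = (-0.166667, -1.416667), gamma' = (-0.666667, -1.833333); Gamma_sss = 0.000000, Gamma_sst = 0.000000, Gamma_stt = 0.000000, Gamma_tss = 0.000000, Gamma_tst = 0.000000, Gamma_ttt = -0.627692
step 0: V^s = -0.5000, V^t = -1.0000
step 1: k1 = (0.000000, 0.400000), k2 = (0.000000, 0.577274), k3 = (0.000000, 0.563809), k4 = (0.000000, 0.704138); V <- V + (h/6)(k1 + 2k2 + 2k3 + k4): V^s = -0.5000, V^t = -0.8589
step 2: k1 = (0.000000, 0.704020), k2 = (0.000000, 0.769487), k3 = (0.000000, 0.761319), k4 = (0.000000, 0.748803); V <- V + (h/6)(k1 + 2k2 + 2k3 + k4): V^s = -0.5000, V^t = -0.6708
step 3: k1 = (0.000000, 0.751299), k2 = (0.000000, 0.682682), k3 = (0.000000, 0.692832), k4 = (0.000000, 0.597114); V <- V + (h/6)(k1 + 2k2 + 2k3 + k4): V^s = -0.5000, V^t = -0.5000
step 4: k1 = (0.000000, 0.599991), k2 = (0.000000, 0.503567), k3 = (0.000000, 0.517848), k4 = (0.000000, 0.426395); V <- V + (h/6)(k1 + 2k2 + 2k3 + k4): V^s = -0.5000, V^t = -0.3721
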